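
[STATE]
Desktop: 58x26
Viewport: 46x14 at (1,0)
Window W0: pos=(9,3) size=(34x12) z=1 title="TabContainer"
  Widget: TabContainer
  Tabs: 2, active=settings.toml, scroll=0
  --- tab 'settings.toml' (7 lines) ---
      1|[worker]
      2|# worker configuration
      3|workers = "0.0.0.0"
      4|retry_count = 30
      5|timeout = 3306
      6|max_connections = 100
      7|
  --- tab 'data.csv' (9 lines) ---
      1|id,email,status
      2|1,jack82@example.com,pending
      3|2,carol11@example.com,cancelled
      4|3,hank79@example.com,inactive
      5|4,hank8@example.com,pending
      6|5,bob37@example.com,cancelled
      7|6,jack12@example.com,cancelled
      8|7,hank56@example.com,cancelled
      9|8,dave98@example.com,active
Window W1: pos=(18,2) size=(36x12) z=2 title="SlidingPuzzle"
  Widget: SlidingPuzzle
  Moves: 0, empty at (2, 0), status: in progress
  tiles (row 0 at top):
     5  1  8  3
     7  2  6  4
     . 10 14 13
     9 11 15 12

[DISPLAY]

                                              
                                              
                 ┏━━━━━━━━━━━━━━━━━━━━━━━━━━━━
        ┏━━━━━━━━┃ SlidingPuzzle              
        ┃ TabCont┠────────────────────────────
        ┠────────┃┌────┬────┬────┬────┐       
        ┃[setting┃│  5 │  1 │  8 │  3 │       
        ┃────────┃├────┼────┼────┼────┤       
        ┃[worker]┃│  7 │  2 │  6 │  4 │       
        ┃# worker┃├────┼────┼────┼────┤       
        ┃workers ┃│    │ 10 │ 14 │ 13 │       
        ┃retry_co┃├────┼────┼────┼────┤       
        ┃timeout ┃│  9 │ 11 │ 15 │ 12 │       
        ┃max_conn┗━━━━━━━━━━━━━━━━━━━━━━━━━━━━


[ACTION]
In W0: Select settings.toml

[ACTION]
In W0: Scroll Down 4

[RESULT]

                                              
                                              
                 ┏━━━━━━━━━━━━━━━━━━━━━━━━━━━━
        ┏━━━━━━━━┃ SlidingPuzzle              
        ┃ TabCont┠────────────────────────────
        ┠────────┃┌────┬────┬────┬────┐       
        ┃[setting┃│  5 │  1 │  8 │  3 │       
        ┃────────┃├────┼────┼────┼────┤       
        ┃timeout ┃│  7 │  2 │  6 │  4 │       
        ┃max_conn┃├────┼────┼────┼────┤       
        ┃        ┃│    │ 10 │ 14 │ 13 │       
        ┃        ┃├────┼────┼────┼────┤       
        ┃        ┃│  9 │ 11 │ 15 │ 12 │       
        ┃        ┗━━━━━━━━━━━━━━━━━━━━━━━━━━━━


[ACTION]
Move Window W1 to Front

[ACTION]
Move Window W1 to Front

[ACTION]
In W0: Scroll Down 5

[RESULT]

                                              
                                              
                 ┏━━━━━━━━━━━━━━━━━━━━━━━━━━━━
        ┏━━━━━━━━┃ SlidingPuzzle              
        ┃ TabCont┠────────────────────────────
        ┠────────┃┌────┬────┬────┬────┐       
        ┃[setting┃│  5 │  1 │  8 │  3 │       
        ┃────────┃├────┼────┼────┼────┤       
        ┃        ┃│  7 │  2 │  6 │  4 │       
        ┃        ┃├────┼────┼────┼────┤       
        ┃        ┃│    │ 10 │ 14 │ 13 │       
        ┃        ┃├────┼────┼────┼────┤       
        ┃        ┃│  9 │ 11 │ 15 │ 12 │       
        ┃        ┗━━━━━━━━━━━━━━━━━━━━━━━━━━━━


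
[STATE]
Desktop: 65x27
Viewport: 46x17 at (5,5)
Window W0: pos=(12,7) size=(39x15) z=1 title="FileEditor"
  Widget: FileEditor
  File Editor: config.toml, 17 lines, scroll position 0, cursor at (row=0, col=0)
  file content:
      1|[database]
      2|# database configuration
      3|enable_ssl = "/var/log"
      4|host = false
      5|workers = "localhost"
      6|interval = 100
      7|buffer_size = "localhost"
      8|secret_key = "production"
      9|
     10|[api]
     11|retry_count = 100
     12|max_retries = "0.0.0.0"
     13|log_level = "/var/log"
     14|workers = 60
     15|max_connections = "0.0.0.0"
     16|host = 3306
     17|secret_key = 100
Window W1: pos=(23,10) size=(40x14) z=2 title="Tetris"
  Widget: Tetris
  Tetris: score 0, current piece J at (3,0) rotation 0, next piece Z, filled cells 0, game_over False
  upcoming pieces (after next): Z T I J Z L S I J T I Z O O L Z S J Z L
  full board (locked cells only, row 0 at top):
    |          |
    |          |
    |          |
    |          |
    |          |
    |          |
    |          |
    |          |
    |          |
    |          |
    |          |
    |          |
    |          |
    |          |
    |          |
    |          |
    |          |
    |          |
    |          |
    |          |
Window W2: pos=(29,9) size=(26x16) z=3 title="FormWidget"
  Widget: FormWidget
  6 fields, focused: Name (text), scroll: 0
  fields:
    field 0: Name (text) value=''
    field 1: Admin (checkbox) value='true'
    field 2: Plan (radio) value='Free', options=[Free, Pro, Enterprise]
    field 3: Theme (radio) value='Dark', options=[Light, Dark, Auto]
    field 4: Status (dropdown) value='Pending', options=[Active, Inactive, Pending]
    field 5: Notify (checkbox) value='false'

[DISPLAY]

                                              
                                              
       ┏━━━━━━━━━━━━━━━━━━━━━━━━━━━━━━━━━━━━━┓
       ┃ FileEditor                          ┃
       ┠────────────────┏━━━━━━━━━━━━━━━━━━━━━
       ┃█database]┏━━━━━┃ FormWidget          
       ┃# database┃ Tetr┠─────────────────────
       ┃enable_ssl┠─────┃> Name:       [      
       ┃host = fal┃     ┃  Admin:      [x]    
       ┃workers = ┃     ┃  Plan:       (●) Fre
       ┃interval =┃     ┃  Theme:      ( ) Lig
       ┃buffer_siz┃     ┃  Status:     [Pendin
       ┃secret_key┃     ┃  Notify:     [ ]    
       ┃          ┃     ┃                     
       ┃[api]     ┃     ┃                     
       ┃retry_coun┃     ┃                     
       ┗━━━━━━━━━━┃     ┃                     


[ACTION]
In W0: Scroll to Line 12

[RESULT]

                                              
                                              
       ┏━━━━━━━━━━━━━━━━━━━━━━━━━━━━━━━━━━━━━┓
       ┃ FileEditor                          ┃
       ┠────────────────┏━━━━━━━━━━━━━━━━━━━━━
       ┃buffer_siz┏━━━━━┃ FormWidget          
       ┃secret_key┃ Tetr┠─────────────────────
       ┃          ┠─────┃> Name:       [      
       ┃[api]     ┃     ┃  Admin:      [x]    
       ┃retry_coun┃     ┃  Plan:       (●) Fre
       ┃max_retrie┃     ┃  Theme:      ( ) Lig
       ┃log_level ┃     ┃  Status:     [Pendin
       ┃workers = ┃     ┃  Notify:     [ ]    
       ┃max_connec┃     ┃                     
       ┃host = 330┃     ┃                     
       ┃secret_key┃     ┃                     
       ┗━━━━━━━━━━┃     ┃                     


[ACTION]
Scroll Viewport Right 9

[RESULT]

                                              
                                              
━━━━━━━━━━━━━━━━━━━━━━━━━━━━━━━━━━━━┓         
FileEditor                          ┃         
───────────────┏━━━━━━━━━━━━━━━━━━━━━━━━┓     
uffer_siz┏━━━━━┃ FormWidget             ┃━━━━━
ecret_key┃ Tetr┠────────────────────────┨     
         ┠─────┃> Name:       [        ]┃─────
api]     ┃     ┃  Admin:      [x]       ┃     
etry_coun┃     ┃  Plan:       (●) Free  ┃     
ax_retrie┃     ┃  Theme:      ( ) Light ┃     
og_level ┃     ┃  Status:     [Pending▼]┃     
orkers = ┃     ┃  Notify:     [ ]       ┃     
ax_connec┃     ┃                        ┃     
ost = 330┃     ┃                        ┃     
ecret_key┃     ┃                        ┃     
━━━━━━━━━┃     ┃                        ┃     


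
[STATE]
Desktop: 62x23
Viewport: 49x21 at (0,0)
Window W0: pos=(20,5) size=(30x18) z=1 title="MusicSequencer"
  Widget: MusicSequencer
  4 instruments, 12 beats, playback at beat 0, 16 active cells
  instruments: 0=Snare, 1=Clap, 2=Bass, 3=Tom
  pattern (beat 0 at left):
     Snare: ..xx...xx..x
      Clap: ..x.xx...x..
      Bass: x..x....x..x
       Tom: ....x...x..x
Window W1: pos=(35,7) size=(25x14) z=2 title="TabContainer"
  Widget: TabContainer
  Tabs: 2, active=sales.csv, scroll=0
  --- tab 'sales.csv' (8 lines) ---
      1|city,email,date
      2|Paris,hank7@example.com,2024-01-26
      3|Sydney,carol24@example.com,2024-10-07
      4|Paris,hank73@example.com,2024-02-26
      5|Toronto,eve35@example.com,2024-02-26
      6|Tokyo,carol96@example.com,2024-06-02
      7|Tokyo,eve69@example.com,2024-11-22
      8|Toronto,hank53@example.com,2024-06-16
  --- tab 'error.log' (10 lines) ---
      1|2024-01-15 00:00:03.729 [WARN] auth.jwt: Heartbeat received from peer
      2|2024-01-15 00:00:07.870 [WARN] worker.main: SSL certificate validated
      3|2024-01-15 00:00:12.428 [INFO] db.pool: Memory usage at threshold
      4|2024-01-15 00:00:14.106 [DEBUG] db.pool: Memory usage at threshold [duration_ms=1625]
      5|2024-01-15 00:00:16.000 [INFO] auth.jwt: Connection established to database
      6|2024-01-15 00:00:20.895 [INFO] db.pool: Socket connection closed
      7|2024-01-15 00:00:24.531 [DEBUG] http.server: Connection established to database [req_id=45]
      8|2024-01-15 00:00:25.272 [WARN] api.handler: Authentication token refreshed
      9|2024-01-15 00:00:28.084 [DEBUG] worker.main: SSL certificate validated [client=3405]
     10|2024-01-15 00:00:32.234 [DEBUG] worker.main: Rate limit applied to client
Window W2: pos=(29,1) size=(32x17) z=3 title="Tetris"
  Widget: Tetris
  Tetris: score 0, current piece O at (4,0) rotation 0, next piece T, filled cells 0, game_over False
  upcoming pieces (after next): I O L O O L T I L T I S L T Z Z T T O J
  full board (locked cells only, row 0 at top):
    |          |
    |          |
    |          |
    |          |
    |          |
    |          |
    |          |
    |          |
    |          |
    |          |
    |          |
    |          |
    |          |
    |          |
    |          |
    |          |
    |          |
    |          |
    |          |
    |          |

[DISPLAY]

                                                 
                             ┏━━━━━━━━━━━━━━━━━━━
                             ┃ Tetris            
                             ┠───────────────────
                             ┃          │Next:   
                    ┏━━━━━━━━┃          │ ▒      
                    ┃ MusicSe┃          │▒▒▒     
                    ┠────────┃          │        
                    ┃      ▼1┃          │        
                    ┃ Snare··┃          │        
                    ┃  Clap··┃          │Score:  
                    ┃  Bass█·┃          │0       
                    ┃   Tom··┃          │        
                    ┃        ┃          │        
                    ┃        ┃          │        
                    ┃        ┃          │        
                    ┃        ┃          │        
                    ┃        ┗━━━━━━━━━━━━━━━━━━━
                    ┃              ┃Tokyo,eve69@e
                    ┃              ┃Toronto,hank5
                    ┃              ┗━━━━━━━━━━━━━


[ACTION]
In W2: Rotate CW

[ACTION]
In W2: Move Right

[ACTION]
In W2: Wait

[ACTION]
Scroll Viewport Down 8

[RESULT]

                             ┃ Tetris            
                             ┠───────────────────
                             ┃          │Next:   
                    ┏━━━━━━━━┃          │ ▒      
                    ┃ MusicSe┃          │▒▒▒     
                    ┠────────┃          │        
                    ┃      ▼1┃          │        
                    ┃ Snare··┃          │        
                    ┃  Clap··┃          │Score:  
                    ┃  Bass█·┃          │0       
                    ┃   Tom··┃          │        
                    ┃        ┃          │        
                    ┃        ┃          │        
                    ┃        ┃          │        
                    ┃        ┃          │        
                    ┃        ┗━━━━━━━━━━━━━━━━━━━
                    ┃              ┃Tokyo,eve69@e
                    ┃              ┃Toronto,hank5
                    ┃              ┗━━━━━━━━━━━━━
                    ┃                            
                    ┗━━━━━━━━━━━━━━━━━━━━━━━━━━━━


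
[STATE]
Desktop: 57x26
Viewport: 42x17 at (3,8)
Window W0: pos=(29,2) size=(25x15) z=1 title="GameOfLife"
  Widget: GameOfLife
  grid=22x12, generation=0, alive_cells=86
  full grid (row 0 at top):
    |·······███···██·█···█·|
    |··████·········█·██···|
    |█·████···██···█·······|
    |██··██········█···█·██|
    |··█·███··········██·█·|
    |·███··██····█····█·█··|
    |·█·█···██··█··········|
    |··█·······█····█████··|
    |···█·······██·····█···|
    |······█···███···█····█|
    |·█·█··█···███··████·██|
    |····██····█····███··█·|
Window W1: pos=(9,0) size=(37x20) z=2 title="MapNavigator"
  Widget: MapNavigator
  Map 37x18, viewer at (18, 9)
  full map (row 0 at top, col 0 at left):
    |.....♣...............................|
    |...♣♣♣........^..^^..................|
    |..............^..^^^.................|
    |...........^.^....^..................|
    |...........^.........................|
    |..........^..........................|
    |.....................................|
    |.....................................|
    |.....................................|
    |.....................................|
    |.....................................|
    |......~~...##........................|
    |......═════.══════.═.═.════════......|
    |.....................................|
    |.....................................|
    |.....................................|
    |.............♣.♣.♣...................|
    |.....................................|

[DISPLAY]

      ┃...................................
      ┃...................................
      ┃...................................
      ┃.................@.................
      ┃...................................
      ┃.....~~...##.......................
      ┃.....═════.══════.═.═.════════.....
      ┃...................................
      ┃...................................
      ┃...................................
      ┃............♣.♣.♣..................
      ┗━━━━━━━━━━━━━━━━━━━━━━━━━━━━━━━━━━━
                                          
                                          
                                          
                                          
                                          


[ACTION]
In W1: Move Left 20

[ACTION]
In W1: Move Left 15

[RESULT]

      ┃                 ..................
      ┃                 ..................
      ┃                 ..................
      ┃                 @.................
      ┃                 ..................
      ┃                 ......~~...##.....
      ┃                 ......═════.══════
      ┃                 ..................
      ┃                 ..................
      ┃                 ..................
      ┃                 .............♣.♣.♣
      ┗━━━━━━━━━━━━━━━━━━━━━━━━━━━━━━━━━━━
                                          
                                          
                                          
                                          
                                          


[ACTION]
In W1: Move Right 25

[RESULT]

      ┃.............................      
      ┃.............................      
      ┃.............................      
      ┃.................@...........      
      ┃.............................      
      ┃...##........................      
      ┃═══.══════.═.═.════════......      
      ┃.............................      
      ┃.............................      
      ┃.............................      
      ┃.....♣.♣.♣...................      
      ┗━━━━━━━━━━━━━━━━━━━━━━━━━━━━━━━━━━━
                                          
                                          
                                          
                                          
                                          


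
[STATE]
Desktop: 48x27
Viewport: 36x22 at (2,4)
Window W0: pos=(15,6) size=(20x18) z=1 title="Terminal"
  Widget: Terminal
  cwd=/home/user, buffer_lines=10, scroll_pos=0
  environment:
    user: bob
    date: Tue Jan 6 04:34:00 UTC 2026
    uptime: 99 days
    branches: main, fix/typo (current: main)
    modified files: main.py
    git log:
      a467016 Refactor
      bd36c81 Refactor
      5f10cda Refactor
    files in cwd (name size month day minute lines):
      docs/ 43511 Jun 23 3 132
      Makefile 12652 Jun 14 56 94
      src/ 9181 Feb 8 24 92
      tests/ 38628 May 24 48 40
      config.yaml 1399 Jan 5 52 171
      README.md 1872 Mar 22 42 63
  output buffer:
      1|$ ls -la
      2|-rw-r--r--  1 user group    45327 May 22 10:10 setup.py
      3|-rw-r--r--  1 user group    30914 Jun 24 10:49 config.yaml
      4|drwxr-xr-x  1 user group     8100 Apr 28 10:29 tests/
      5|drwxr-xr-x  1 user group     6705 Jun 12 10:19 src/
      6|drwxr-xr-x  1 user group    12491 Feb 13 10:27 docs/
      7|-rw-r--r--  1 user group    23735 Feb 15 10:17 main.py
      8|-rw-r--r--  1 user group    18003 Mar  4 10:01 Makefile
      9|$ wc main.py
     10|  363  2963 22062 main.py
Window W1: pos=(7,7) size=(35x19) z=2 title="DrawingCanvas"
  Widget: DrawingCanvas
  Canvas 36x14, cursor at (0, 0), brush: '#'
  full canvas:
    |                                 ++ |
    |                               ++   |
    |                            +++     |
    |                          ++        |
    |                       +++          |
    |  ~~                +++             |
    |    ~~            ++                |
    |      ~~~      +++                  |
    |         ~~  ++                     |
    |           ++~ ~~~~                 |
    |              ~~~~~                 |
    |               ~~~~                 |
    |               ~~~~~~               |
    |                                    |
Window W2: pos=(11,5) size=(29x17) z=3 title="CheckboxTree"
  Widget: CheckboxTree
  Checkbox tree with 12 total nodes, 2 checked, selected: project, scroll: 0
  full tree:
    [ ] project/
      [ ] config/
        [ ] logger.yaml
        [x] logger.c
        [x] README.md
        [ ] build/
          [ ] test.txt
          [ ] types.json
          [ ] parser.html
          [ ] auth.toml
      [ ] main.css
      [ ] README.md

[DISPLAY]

                                    
         ┏━━━━━━━━━━━━━━━━━━━━━━━━━━
         ┃ CheckboxTree             
     ┏━━━┠──────────────────────────
     ┃ Dr┃>[-] project/             
     ┠───┃   [-] config/            
     ┃+  ┃     [ ] logger.yaml      
     ┃   ┃     [x] logger.c         
     ┃   ┃     [x] README.md        
     ┃   ┃     [ ] build/           
     ┃   ┃       [ ] test.txt       
     ┃  ~┃       [ ] types.json     
     ┃   ┃       [ ] parser.html    
     ┃   ┃       [ ] auth.toml      
     ┃   ┃   [ ] main.css           
     ┃   ┃   [ ] README.md          
     ┃   ┃                          
     ┃   ┗━━━━━━━━━━━━━━━━━━━━━━━━━━
     ┃               ~~~~~~         
     ┃                              
     ┃                              
     ┗━━━━━━━━━━━━━━━━━━━━━━━━━━━━━━


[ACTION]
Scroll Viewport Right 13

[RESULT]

                                    
━━━━━━━━━━━━━━━━━━━━━━━━━━━┓        
 CheckboxTree              ┃        
───────────────────────────┨━┓      
>[-] project/              ┃ ┃      
   [-] config/             ┃─┨      
     [ ] logger.yaml       ┃ ┃      
     [x] logger.c          ┃+┃      
     [x] README.md         ┃ ┃      
     [ ] build/            ┃ ┃      
       [ ] test.txt        ┃ ┃      
       [ ] types.json      ┃ ┃      
       [ ] parser.html     ┃ ┃      
       [ ] auth.toml       ┃ ┃      
   [ ] main.css            ┃ ┃      
   [ ] README.md           ┃ ┃      
                           ┃ ┃      
━━━━━━━━━━━━━━━━━━━━━━━━━━━┛ ┃      
           ~~~~~~            ┃      
                             ┃      
                             ┃      
━━━━━━━━━━━━━━━━━━━━━━━━━━━━━┛      


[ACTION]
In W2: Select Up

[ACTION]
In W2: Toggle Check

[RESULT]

                                    
━━━━━━━━━━━━━━━━━━━━━━━━━━━┓        
 CheckboxTree              ┃        
───────────────────────────┨━┓      
>[x] project/              ┃ ┃      
   [x] config/             ┃─┨      
     [x] logger.yaml       ┃ ┃      
     [x] logger.c          ┃+┃      
     [x] README.md         ┃ ┃      
     [x] build/            ┃ ┃      
       [x] test.txt        ┃ ┃      
       [x] types.json      ┃ ┃      
       [x] parser.html     ┃ ┃      
       [x] auth.toml       ┃ ┃      
   [x] main.css            ┃ ┃      
   [x] README.md           ┃ ┃      
                           ┃ ┃      
━━━━━━━━━━━━━━━━━━━━━━━━━━━┛ ┃      
           ~~~~~~            ┃      
                             ┃      
                             ┃      
━━━━━━━━━━━━━━━━━━━━━━━━━━━━━┛      


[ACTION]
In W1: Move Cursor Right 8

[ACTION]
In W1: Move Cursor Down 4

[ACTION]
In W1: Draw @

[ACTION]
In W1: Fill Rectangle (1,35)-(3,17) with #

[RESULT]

                                    
━━━━━━━━━━━━━━━━━━━━━━━━━━━┓        
 CheckboxTree              ┃        
───────────────────────────┨━┓      
>[x] project/              ┃ ┃      
   [x] config/             ┃─┨      
     [x] logger.yaml       ┃ ┃      
     [x] logger.c          ┃#┃      
     [x] README.md         ┃#┃      
     [x] build/            ┃#┃      
       [x] test.txt        ┃ ┃      
       [x] types.json      ┃ ┃      
       [x] parser.html     ┃ ┃      
       [x] auth.toml       ┃ ┃      
   [x] main.css            ┃ ┃      
   [x] README.md           ┃ ┃      
                           ┃ ┃      
━━━━━━━━━━━━━━━━━━━━━━━━━━━┛ ┃      
           ~~~~~~            ┃      
                             ┃      
                             ┃      
━━━━━━━━━━━━━━━━━━━━━━━━━━━━━┛      


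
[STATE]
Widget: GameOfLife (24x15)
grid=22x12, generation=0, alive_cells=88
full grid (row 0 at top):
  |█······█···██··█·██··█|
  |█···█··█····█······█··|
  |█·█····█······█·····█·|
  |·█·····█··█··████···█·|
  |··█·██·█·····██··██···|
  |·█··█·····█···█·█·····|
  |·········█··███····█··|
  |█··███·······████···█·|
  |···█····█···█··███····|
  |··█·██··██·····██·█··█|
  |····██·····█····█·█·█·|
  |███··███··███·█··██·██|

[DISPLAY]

Gen: 0                  
█······█···██··█·██··█  
█···█··█····█······█··  
█·█····█······█·····█·  
·█·····█··█··████···█·  
··█·██·█·····██··██···  
·█··█·····█···█·█·····  
·········█··███····█··  
█··███·······████···█·  
···█····█···█··███····  
··█·██··██·····██·█··█  
····██·····█····█·█·█·  
███··███··███·█··██·██  
                        
                        


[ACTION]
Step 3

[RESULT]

Gen: 3                  
·······█···········█··  
·······██·██·██··███··  
·█·····███··██··██··█·  
█······██·······███···  
·······█···········█··  
······█·········█·█···  
··█·█···········█·█···  
··█··█···········█····  
··█·█············███··  
···██···█········████·  
·····█·█·█··██·······█  
·····█████·█·······███  
                        
                        


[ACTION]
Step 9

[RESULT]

Gen: 12                 
·················████·  
················█·█··█  
·········██·██··██····  
········█·█·█··█······  
········█·█·█·········  
·██····█··█·██········  
█··█··█··██·█·█·······  
█████·██···█··██······  
█··█··██······██··███·  
·██············█·████·  
················███···  
······················  
                        
                        


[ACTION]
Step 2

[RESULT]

Gen: 14                 
·················████·  
···············█····█·  
·········██·██·█·█····  
·······██·█·█··███····  
··········█·██········  
·█···█····█·█·········  
█··████·····██········  
██·█····█·██··········  
█··█████···········██·  
·█···██········██·····  
···············██·····  
······················  
                        
                        


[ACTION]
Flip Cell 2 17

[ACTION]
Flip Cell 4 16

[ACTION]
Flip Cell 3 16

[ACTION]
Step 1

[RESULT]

Gen: 15                 
··················███·  
··············█·█·█·█·  
········███·██·█······  
········█·█····█······  
··········█·██··█·····  
·····██···············  
█··█·██··██·██········  
██·········██·········  
█··█···█··············  
·······█·······██·····  
···············██·····  
······················  
                        
                        


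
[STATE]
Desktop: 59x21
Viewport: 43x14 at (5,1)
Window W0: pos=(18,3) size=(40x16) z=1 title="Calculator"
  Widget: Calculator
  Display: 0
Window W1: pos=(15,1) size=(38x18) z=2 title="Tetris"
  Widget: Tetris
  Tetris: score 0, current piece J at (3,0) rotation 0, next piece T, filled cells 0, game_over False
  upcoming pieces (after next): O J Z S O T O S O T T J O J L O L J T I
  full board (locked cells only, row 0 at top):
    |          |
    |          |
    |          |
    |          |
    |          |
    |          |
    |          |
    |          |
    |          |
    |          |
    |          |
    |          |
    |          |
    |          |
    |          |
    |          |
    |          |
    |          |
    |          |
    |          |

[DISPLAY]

          ┏━━━━━━━━━━━━━━━━━━━━━━━━━━━━━━━━
          ┃ Tetris                         
          ┠────────────────────────────────
          ┃          │Next:                
          ┃          │ ▒                   
          ┃          │▒▒▒                  
          ┃          │                     
          ┃          │                     
          ┃          │                     
          ┃          │Score:               
          ┃          │0                    
          ┃          │                     
          ┃          │                     
          ┃          │                     


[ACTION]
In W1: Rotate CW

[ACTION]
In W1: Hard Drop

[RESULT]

          ┏━━━━━━━━━━━━━━━━━━━━━━━━━━━━━━━━
          ┃ Tetris                         
          ┠────────────────────────────────
          ┃          │Next:                
          ┃          │▓▓                   
          ┃          │▓▓                   
          ┃          │                     
          ┃          │                     
          ┃          │                     
          ┃          │Score:               
          ┃          │0                    
          ┃          │                     
          ┃          │                     
          ┃          │                     


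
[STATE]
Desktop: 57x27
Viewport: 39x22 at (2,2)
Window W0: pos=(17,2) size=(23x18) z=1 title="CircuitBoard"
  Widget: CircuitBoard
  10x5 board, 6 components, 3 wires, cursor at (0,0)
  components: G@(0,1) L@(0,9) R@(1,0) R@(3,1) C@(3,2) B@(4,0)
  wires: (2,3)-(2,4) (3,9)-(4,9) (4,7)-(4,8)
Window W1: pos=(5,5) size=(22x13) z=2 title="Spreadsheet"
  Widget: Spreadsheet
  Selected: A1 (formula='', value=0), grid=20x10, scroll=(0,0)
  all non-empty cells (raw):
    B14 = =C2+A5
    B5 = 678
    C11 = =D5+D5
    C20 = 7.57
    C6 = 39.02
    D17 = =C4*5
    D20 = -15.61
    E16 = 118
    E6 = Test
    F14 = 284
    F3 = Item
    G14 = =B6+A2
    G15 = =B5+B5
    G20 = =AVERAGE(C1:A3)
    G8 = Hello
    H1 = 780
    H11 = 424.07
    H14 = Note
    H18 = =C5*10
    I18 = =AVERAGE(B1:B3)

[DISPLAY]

               ┏━━━━━━━━━━━━━━━━━━━━━┓ 
               ┃ CircuitBoard        ┃ 
               ┠─────────────────────┨ 
   ┏━━━━━━━━━━━━━━━━━━━━┓3 4 5 6 7 8 ┃ 
   ┃ Spreadsheet        ┃            ┃ 
   ┠────────────────────┨            ┃ 
   ┃A1:                 ┃            ┃ 
   ┃       A       B    ┃            ┃ 
   ┃--------------------┃       · ─ ·┃ 
   ┃  1      [0]       0┃            ┃ 
   ┃  2        0       0┃   C        ┃ 
   ┃  3        0       0┃            ┃ 
   ┃  4        0       0┃            ┃ 
   ┃  5        0     678┃0,0)        ┃ 
   ┃  6        0       0┃            ┃ 
   ┗━━━━━━━━━━━━━━━━━━━━┛            ┃ 
               ┃                     ┃ 
               ┗━━━━━━━━━━━━━━━━━━━━━┛ 
                                       
                                       
                                       
                                       


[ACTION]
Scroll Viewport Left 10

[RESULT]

                 ┏━━━━━━━━━━━━━━━━━━━━━
                 ┃ CircuitBoard        
                 ┠─────────────────────
     ┏━━━━━━━━━━━━━━━━━━━━┓3 4 5 6 7 8 
     ┃ Spreadsheet        ┃            
     ┠────────────────────┨            
     ┃A1:                 ┃            
     ┃       A       B    ┃            
     ┃--------------------┃       · ─ ·
     ┃  1      [0]       0┃            
     ┃  2        0       0┃   C        
     ┃  3        0       0┃            
     ┃  4        0       0┃            
     ┃  5        0     678┃0,0)        
     ┃  6        0       0┃            
     ┗━━━━━━━━━━━━━━━━━━━━┛            
                 ┃                     
                 ┗━━━━━━━━━━━━━━━━━━━━━
                                       
                                       
                                       
                                       


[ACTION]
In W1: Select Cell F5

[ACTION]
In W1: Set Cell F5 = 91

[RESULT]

                 ┏━━━━━━━━━━━━━━━━━━━━━
                 ┃ CircuitBoard        
                 ┠─────────────────────
     ┏━━━━━━━━━━━━━━━━━━━━┓3 4 5 6 7 8 
     ┃ Spreadsheet        ┃            
     ┠────────────────────┨            
     ┃F5: 91              ┃            
     ┃       A       B    ┃            
     ┃--------------------┃       · ─ ·
     ┃  1        0       0┃            
     ┃  2        0       0┃   C        
     ┃  3        0       0┃            
     ┃  4        0       0┃            
     ┃  5        0     678┃0,0)        
     ┃  6        0       0┃            
     ┗━━━━━━━━━━━━━━━━━━━━┛            
                 ┃                     
                 ┗━━━━━━━━━━━━━━━━━━━━━
                                       
                                       
                                       
                                       


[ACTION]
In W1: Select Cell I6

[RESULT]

                 ┏━━━━━━━━━━━━━━━━━━━━━
                 ┃ CircuitBoard        
                 ┠─────────────────────
     ┏━━━━━━━━━━━━━━━━━━━━┓3 4 5 6 7 8 
     ┃ Spreadsheet        ┃            
     ┠────────────────────┨            
     ┃I6:                 ┃            
     ┃       A       B    ┃            
     ┃--------------------┃       · ─ ·
     ┃  1        0       0┃            
     ┃  2        0       0┃   C        
     ┃  3        0       0┃            
     ┃  4        0       0┃            
     ┃  5        0     678┃0,0)        
     ┃  6        0       0┃            
     ┗━━━━━━━━━━━━━━━━━━━━┛            
                 ┃                     
                 ┗━━━━━━━━━━━━━━━━━━━━━
                                       
                                       
                                       
                                       


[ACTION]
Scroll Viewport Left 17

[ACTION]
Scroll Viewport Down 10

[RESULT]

     ┏━━━━━━━━━━━━━━━━━━━━┓3 4 5 6 7 8 
     ┃ Spreadsheet        ┃            
     ┠────────────────────┨            
     ┃I6:                 ┃            
     ┃       A       B    ┃            
     ┃--------------------┃       · ─ ·
     ┃  1        0       0┃            
     ┃  2        0       0┃   C        
     ┃  3        0       0┃            
     ┃  4        0       0┃            
     ┃  5        0     678┃0,0)        
     ┃  6        0       0┃            
     ┗━━━━━━━━━━━━━━━━━━━━┛            
                 ┃                     
                 ┗━━━━━━━━━━━━━━━━━━━━━
                                       
                                       
                                       
                                       
                                       
                                       
                                       


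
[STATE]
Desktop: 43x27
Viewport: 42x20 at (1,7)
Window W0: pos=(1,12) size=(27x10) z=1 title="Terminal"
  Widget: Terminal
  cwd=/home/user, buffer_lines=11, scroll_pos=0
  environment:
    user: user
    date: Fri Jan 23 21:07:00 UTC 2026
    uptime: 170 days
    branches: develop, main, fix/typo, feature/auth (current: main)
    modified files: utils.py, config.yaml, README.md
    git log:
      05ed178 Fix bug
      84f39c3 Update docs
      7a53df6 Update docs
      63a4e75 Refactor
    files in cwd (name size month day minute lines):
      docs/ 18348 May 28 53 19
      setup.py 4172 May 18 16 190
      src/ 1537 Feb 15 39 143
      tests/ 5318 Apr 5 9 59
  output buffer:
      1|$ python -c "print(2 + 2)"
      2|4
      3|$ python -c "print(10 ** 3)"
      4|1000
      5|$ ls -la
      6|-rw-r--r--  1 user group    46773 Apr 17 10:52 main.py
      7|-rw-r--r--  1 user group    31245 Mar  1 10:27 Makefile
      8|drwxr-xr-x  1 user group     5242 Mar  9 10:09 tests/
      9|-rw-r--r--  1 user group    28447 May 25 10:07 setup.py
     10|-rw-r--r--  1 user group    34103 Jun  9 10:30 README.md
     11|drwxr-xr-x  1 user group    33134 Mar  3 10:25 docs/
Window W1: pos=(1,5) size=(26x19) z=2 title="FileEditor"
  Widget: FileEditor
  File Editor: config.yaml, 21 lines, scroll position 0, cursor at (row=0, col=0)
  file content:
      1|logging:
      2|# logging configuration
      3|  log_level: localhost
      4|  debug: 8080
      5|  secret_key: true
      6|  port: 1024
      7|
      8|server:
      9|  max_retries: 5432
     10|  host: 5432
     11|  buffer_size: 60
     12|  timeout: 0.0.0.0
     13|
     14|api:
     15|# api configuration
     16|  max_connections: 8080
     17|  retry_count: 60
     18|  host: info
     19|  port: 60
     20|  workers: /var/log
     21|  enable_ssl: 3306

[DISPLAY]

┠────────────────────────┨                
┃█ogging:               ▲┃                
┃# logging configuration█┃                
┃  log_level: localhost ░┃                
┃  debug: 8080          ░┃                
┃  secret_key: true     ░┃┓               
┃  port: 1024           ░┃┃               
┃                       ░┃┨               
┃server:                ░┃┃               
┃  max_retries: 5432    ░┃┃               
┃  host: 5432           ░┃┃               
┃  buffer_size: 60      ░┃┃               
┃  timeout: 0.0.0.0     ░┃┃               
┃                       ░┃┃               
┃api:                   ░┃┛               
┃# api configuration    ▼┃                
┗━━━━━━━━━━━━━━━━━━━━━━━━┛                
                                          
                                          
                                          


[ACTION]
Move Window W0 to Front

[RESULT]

┠────────────────────────┨                
┃█ogging:               ▲┃                
┃# logging configuration█┃                
┃  log_level: localhost ░┃                
┃  debug: 8080          ░┃                
┏━━━━━━━━━━━━━━━━━━━━━━━━━┓               
┃ Terminal                ┃               
┠─────────────────────────┨               
┃$ python -c "print(2 + 2)┃               
┃4                        ┃               
┃$ python -c "print(10 ** ┃               
┃1000                     ┃               
┃$ ls -la                 ┃               
┃-rw-r--r--  1 user group ┃               
┗━━━━━━━━━━━━━━━━━━━━━━━━━┛               
┃# api configuration    ▼┃                
┗━━━━━━━━━━━━━━━━━━━━━━━━┛                
                                          
                                          
                                          


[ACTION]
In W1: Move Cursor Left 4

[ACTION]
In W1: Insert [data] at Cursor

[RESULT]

┠────────────────────────┨                
┃data█ogging:           ▲┃                
┃# logging configuration█┃                
┃  log_level: localhost ░┃                
┃  debug: 8080          ░┃                
┏━━━━━━━━━━━━━━━━━━━━━━━━━┓               
┃ Terminal                ┃               
┠─────────────────────────┨               
┃$ python -c "print(2 + 2)┃               
┃4                        ┃               
┃$ python -c "print(10 ** ┃               
┃1000                     ┃               
┃$ ls -la                 ┃               
┃-rw-r--r--  1 user group ┃               
┗━━━━━━━━━━━━━━━━━━━━━━━━━┛               
┃# api configuration    ▼┃                
┗━━━━━━━━━━━━━━━━━━━━━━━━┛                
                                          
                                          
                                          


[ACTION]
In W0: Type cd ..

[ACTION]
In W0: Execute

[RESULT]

┠────────────────────────┨                
┃data█ogging:           ▲┃                
┃# logging configuration█┃                
┃  log_level: localhost ░┃                
┃  debug: 8080          ░┃                
┏━━━━━━━━━━━━━━━━━━━━━━━━━┓               
┃ Terminal                ┃               
┠─────────────────────────┨               
┃-rw-r--r--  1 user group ┃               
┃-rw-r--r--  1 user group ┃               
┃drwxr-xr-x  1 user group ┃               
┃$ cd ..                  ┃               
┃                         ┃               
┃$ █                      ┃               
┗━━━━━━━━━━━━━━━━━━━━━━━━━┛               
┃# api configuration    ▼┃                
┗━━━━━━━━━━━━━━━━━━━━━━━━┛                
                                          
                                          
                                          
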